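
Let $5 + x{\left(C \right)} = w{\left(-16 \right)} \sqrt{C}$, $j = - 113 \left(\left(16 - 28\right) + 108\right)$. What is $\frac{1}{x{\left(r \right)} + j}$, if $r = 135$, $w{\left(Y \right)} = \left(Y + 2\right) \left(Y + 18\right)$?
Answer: $- \frac{10853}{117681769} + \frac{84 \sqrt{15}}{117681769} \approx -8.9459 \cdot 10^{-5}$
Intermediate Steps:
$w{\left(Y \right)} = \left(2 + Y\right) \left(18 + Y\right)$
$j = -10848$ ($j = - 113 \left(-12 + 108\right) = \left(-113\right) 96 = -10848$)
$x{\left(C \right)} = -5 - 28 \sqrt{C}$ ($x{\left(C \right)} = -5 + \left(36 + \left(-16\right)^{2} + 20 \left(-16\right)\right) \sqrt{C} = -5 + \left(36 + 256 - 320\right) \sqrt{C} = -5 - 28 \sqrt{C}$)
$\frac{1}{x{\left(r \right)} + j} = \frac{1}{\left(-5 - 28 \sqrt{135}\right) - 10848} = \frac{1}{\left(-5 - 28 \cdot 3 \sqrt{15}\right) - 10848} = \frac{1}{\left(-5 - 84 \sqrt{15}\right) - 10848} = \frac{1}{-10853 - 84 \sqrt{15}}$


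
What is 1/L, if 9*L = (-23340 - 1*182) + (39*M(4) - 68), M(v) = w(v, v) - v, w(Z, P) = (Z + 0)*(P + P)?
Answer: -9/22498 ≈ -0.00040004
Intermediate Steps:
w(Z, P) = 2*P*Z (w(Z, P) = Z*(2*P) = 2*P*Z)
M(v) = -v + 2*v² (M(v) = 2*v*v - v = 2*v² - v = -v + 2*v²)
L = -22498/9 (L = ((-23340 - 1*182) + (39*(4*(-1 + 2*4)) - 68))/9 = ((-23340 - 182) + (39*(4*(-1 + 8)) - 68))/9 = (-23522 + (39*(4*7) - 68))/9 = (-23522 + (39*28 - 68))/9 = (-23522 + (1092 - 68))/9 = (-23522 + 1024)/9 = (⅑)*(-22498) = -22498/9 ≈ -2499.8)
1/L = 1/(-22498/9) = -9/22498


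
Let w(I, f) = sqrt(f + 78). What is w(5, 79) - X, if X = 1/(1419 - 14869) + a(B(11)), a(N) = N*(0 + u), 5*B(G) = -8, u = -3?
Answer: -64559/13450 + sqrt(157) ≈ 7.7300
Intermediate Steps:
w(I, f) = sqrt(78 + f)
B(G) = -8/5 (B(G) = (1/5)*(-8) = -8/5)
a(N) = -3*N (a(N) = N*(0 - 3) = N*(-3) = -3*N)
X = 64559/13450 (X = 1/(1419 - 14869) - 3*(-8/5) = 1/(-13450) + 24/5 = -1/13450 + 24/5 = 64559/13450 ≈ 4.7999)
w(5, 79) - X = sqrt(78 + 79) - 1*64559/13450 = sqrt(157) - 64559/13450 = -64559/13450 + sqrt(157)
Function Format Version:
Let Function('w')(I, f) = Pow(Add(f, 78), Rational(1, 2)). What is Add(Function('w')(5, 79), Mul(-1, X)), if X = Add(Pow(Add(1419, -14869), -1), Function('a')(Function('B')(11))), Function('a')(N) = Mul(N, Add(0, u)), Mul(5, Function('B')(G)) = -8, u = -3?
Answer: Add(Rational(-64559, 13450), Pow(157, Rational(1, 2))) ≈ 7.7300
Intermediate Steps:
Function('w')(I, f) = Pow(Add(78, f), Rational(1, 2))
Function('B')(G) = Rational(-8, 5) (Function('B')(G) = Mul(Rational(1, 5), -8) = Rational(-8, 5))
Function('a')(N) = Mul(-3, N) (Function('a')(N) = Mul(N, Add(0, -3)) = Mul(N, -3) = Mul(-3, N))
X = Rational(64559, 13450) (X = Add(Pow(Add(1419, -14869), -1), Mul(-3, Rational(-8, 5))) = Add(Pow(-13450, -1), Rational(24, 5)) = Add(Rational(-1, 13450), Rational(24, 5)) = Rational(64559, 13450) ≈ 4.7999)
Add(Function('w')(5, 79), Mul(-1, X)) = Add(Pow(Add(78, 79), Rational(1, 2)), Mul(-1, Rational(64559, 13450))) = Add(Pow(157, Rational(1, 2)), Rational(-64559, 13450)) = Add(Rational(-64559, 13450), Pow(157, Rational(1, 2)))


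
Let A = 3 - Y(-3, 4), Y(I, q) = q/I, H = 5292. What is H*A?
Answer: 22932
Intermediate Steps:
A = 13/3 (A = 3 - 4/(-3) = 3 - 4*(-1)/3 = 3 - 1*(-4/3) = 3 + 4/3 = 13/3 ≈ 4.3333)
H*A = 5292*(13/3) = 22932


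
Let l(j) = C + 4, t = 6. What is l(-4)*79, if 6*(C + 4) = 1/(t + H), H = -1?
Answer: 79/30 ≈ 2.6333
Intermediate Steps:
C = -119/30 (C = -4 + 1/(6*(6 - 1)) = -4 + (⅙)/5 = -4 + (⅙)*(⅕) = -4 + 1/30 = -119/30 ≈ -3.9667)
l(j) = 1/30 (l(j) = -119/30 + 4 = 1/30)
l(-4)*79 = (1/30)*79 = 79/30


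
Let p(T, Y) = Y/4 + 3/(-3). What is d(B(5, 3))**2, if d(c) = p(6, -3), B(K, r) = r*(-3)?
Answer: 49/16 ≈ 3.0625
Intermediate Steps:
p(T, Y) = -1 + Y/4 (p(T, Y) = Y*(1/4) + 3*(-1/3) = Y/4 - 1 = -1 + Y/4)
B(K, r) = -3*r
d(c) = -7/4 (d(c) = -1 + (1/4)*(-3) = -1 - 3/4 = -7/4)
d(B(5, 3))**2 = (-7/4)**2 = 49/16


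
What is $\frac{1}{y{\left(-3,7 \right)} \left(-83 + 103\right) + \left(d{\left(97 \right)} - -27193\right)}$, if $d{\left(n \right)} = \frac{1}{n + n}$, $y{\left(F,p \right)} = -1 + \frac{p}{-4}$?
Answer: $\frac{194}{5264773} \approx 3.6849 \cdot 10^{-5}$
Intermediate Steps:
$y{\left(F,p \right)} = -1 - \frac{p}{4}$ ($y{\left(F,p \right)} = -1 + p \left(- \frac{1}{4}\right) = -1 - \frac{p}{4}$)
$d{\left(n \right)} = \frac{1}{2 n}$
$\frac{1}{y{\left(-3,7 \right)} \left(-83 + 103\right) + \left(d{\left(97 \right)} - -27193\right)} = \frac{1}{\left(-1 - \frac{7}{4}\right) \left(-83 + 103\right) + \left(\frac{1}{2 \cdot 97} - -27193\right)} = \frac{1}{\left(-1 - \frac{7}{4}\right) 20 + \left(\frac{1}{2} \cdot \frac{1}{97} + 27193\right)} = \frac{1}{\left(- \frac{11}{4}\right) 20 + \left(\frac{1}{194} + 27193\right)} = \frac{1}{-55 + \frac{5275443}{194}} = \frac{1}{\frac{5264773}{194}} = \frac{194}{5264773}$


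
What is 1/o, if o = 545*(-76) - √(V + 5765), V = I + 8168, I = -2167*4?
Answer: -8284/343122227 + 9*√65/1715611135 ≈ -2.4101e-5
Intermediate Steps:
I = -8668
V = -500 (V = -8668 + 8168 = -500)
o = -41420 - 9*√65 (o = 545*(-76) - √(-500 + 5765) = -41420 - √5265 = -41420 - 9*√65 ≈ -41493.)
1/o = 1/(-41420 - 9*√65)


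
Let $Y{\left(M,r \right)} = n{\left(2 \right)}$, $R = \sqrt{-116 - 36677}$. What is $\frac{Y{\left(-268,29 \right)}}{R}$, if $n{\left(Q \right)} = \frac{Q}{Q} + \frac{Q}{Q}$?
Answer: $- \frac{2 i \sqrt{36793}}{36793} \approx - 0.010427 i$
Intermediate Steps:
$R = i \sqrt{36793}$ ($R = \sqrt{-36793} = i \sqrt{36793} \approx 191.81 i$)
$n{\left(Q \right)} = 2$ ($n{\left(Q \right)} = 1 + 1 = 2$)
$Y{\left(M,r \right)} = 2$
$\frac{Y{\left(-268,29 \right)}}{R} = \frac{2}{i \sqrt{36793}} = 2 \left(- \frac{i \sqrt{36793}}{36793}\right) = - \frac{2 i \sqrt{36793}}{36793}$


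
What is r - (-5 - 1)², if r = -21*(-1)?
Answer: -15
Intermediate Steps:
r = 21
r - (-5 - 1)² = 21 - (-5 - 1)² = 21 - 1*(-6)² = 21 - 1*36 = 21 - 36 = -15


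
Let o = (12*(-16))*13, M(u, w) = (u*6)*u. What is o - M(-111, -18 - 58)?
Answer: -76422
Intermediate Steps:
M(u, w) = 6*u² (M(u, w) = (6*u)*u = 6*u²)
o = -2496 (o = -192*13 = -2496)
o - M(-111, -18 - 58) = -2496 - 6*(-111)² = -2496 - 6*12321 = -2496 - 1*73926 = -2496 - 73926 = -76422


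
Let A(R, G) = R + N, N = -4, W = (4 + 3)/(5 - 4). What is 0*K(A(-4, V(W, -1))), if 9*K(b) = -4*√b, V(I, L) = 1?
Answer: 0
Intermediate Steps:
W = 7 (W = 7/1 = 7*1 = 7)
A(R, G) = -4 + R (A(R, G) = R - 4 = -4 + R)
K(b) = -4*√b/9 (K(b) = (-4*√b)/9 = -4*√b/9)
0*K(A(-4, V(W, -1))) = 0*(-4*√(-4 - 4)/9) = 0*(-8*I*√2/9) = 0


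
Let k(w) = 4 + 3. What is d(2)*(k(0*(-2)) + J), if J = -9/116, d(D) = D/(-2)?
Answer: -803/116 ≈ -6.9224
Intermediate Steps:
d(D) = -D/2 (d(D) = D*(-½) = -D/2)
k(w) = 7
J = -9/116 (J = -9*1/116 = -9/116 ≈ -0.077586)
d(2)*(k(0*(-2)) + J) = (-½*2)*(7 - 9/116) = -1*803/116 = -803/116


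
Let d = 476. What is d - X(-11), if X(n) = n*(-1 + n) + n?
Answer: 355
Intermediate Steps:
X(n) = n + n*(-1 + n)
d - X(-11) = 476 - 1*(-11)² = 476 - 1*121 = 476 - 121 = 355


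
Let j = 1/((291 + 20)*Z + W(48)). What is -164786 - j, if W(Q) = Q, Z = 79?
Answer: -4056536963/24617 ≈ -1.6479e+5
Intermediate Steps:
j = 1/24617 (j = 1/((291 + 20)*79 + 48) = 1/(311*79 + 48) = 1/(24569 + 48) = 1/24617 ≈ 4.0622e-5)
-164786 - j = -164786 - 1*1/24617 = -164786 - 1/24617 = -4056536963/24617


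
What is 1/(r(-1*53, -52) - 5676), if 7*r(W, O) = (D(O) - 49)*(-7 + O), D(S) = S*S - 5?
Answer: -7/196082 ≈ -3.5699e-5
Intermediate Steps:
D(S) = -5 + S**2 (D(S) = S**2 - 5 = -5 + S**2)
r(W, O) = (-54 + O**2)*(-7 + O)/7 (r(W, O) = (((-5 + O**2) - 49)*(-7 + O))/7 = ((-54 + O**2)*(-7 + O))/7 = (-54 + O**2)*(-7 + O)/7)
1/(r(-1*53, -52) - 5676) = 1/((54 - 1*(-52)**2 - 54/7*(-52) + (1/7)*(-52)**3) - 5676) = 1/((54 - 1*2704 + 2808/7 + (1/7)*(-140608)) - 5676) = 1/((54 - 2704 + 2808/7 - 140608/7) - 5676) = 1/(-156350/7 - 5676) = 1/(-196082/7) = -7/196082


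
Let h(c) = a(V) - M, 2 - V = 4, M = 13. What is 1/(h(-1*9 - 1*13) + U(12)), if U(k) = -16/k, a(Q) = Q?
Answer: -3/49 ≈ -0.061224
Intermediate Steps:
V = -2 (V = 2 - 1*4 = 2 - 4 = -2)
h(c) = -15 (h(c) = -2 - 1*13 = -2 - 13 = -15)
1/(h(-1*9 - 1*13) + U(12)) = 1/(-15 - 16/12) = 1/(-15 - 16*1/12) = 1/(-15 - 4/3) = 1/(-49/3) = -3/49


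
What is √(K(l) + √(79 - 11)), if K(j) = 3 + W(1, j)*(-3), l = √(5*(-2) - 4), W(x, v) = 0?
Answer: √(3 + 2*√17) ≈ 3.3535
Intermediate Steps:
l = I*√14 (l = √(-10 - 4) = √(-14) = I*√14 ≈ 3.7417*I)
K(j) = 3 (K(j) = 3 + 0*(-3) = 3 + 0 = 3)
√(K(l) + √(79 - 11)) = √(3 + √(79 - 11)) = √(3 + √68) = √(3 + 2*√17)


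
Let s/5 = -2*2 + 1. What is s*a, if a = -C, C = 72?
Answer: 1080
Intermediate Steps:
s = -15 (s = 5*(-2*2 + 1) = 5*(-4 + 1) = 5*(-3) = -15)
a = -72 (a = -1*72 = -72)
s*a = -15*(-72) = 1080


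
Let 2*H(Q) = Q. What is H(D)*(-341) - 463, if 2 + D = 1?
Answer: -585/2 ≈ -292.50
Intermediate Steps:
D = -1 (D = -2 + 1 = -1)
H(Q) = Q/2
H(D)*(-341) - 463 = ((½)*(-1))*(-341) - 463 = -½*(-341) - 463 = 341/2 - 463 = -585/2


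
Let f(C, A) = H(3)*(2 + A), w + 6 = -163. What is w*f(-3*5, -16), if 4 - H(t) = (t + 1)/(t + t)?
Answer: 23660/3 ≈ 7886.7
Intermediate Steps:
H(t) = 4 - (1 + t)/(2*t) (H(t) = 4 - (t + 1)/(t + t) = 4 - (1 + t)/(2*t))
w = -169 (w = -6 - 163 = -169)
f(C, A) = 20/3 + 10*A/3 (f(C, A) = ((½)*(-1 + 7*3)/3)*(2 + A) = ((½)*(⅓)*(-1 + 21))*(2 + A) = ((½)*(⅓)*20)*(2 + A) = 10*(2 + A)/3 = 20/3 + 10*A/3)
w*f(-3*5, -16) = -169*(20/3 + (10/3)*(-16)) = -169*(20/3 - 160/3) = -169*(-140/3) = 23660/3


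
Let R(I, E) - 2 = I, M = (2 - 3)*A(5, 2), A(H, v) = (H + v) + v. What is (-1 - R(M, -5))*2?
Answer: 12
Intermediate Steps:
A(H, v) = H + 2*v
M = -9 (M = (2 - 3)*(5 + 2*2) = -(5 + 4) = -1*9 = -9)
R(I, E) = 2 + I
(-1 - R(M, -5))*2 = (-1 - (2 - 9))*2 = (-1 - 1*(-7))*2 = (-1 + 7)*2 = 6*2 = 12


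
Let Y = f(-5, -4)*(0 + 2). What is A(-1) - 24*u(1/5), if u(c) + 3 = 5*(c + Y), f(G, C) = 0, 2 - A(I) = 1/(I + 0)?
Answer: 51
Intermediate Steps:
A(I) = 2 - 1/I (A(I) = 2 - 1/(I + 0) = 2 - 1/I)
Y = 0 (Y = 0*(0 + 2) = 0*2 = 0)
u(c) = -3 + 5*c (u(c) = -3 + 5*(c + 0) = -3 + 5*c)
A(-1) - 24*u(1/5) = (2 - 1/(-1)) - 24*(-3 + 5/5) = (2 - 1*(-1)) - 24*(-3 + 5*(⅕)) = (2 + 1) - 24*(-3 + 1) = 3 - 24*(-2) = 3 + 48 = 51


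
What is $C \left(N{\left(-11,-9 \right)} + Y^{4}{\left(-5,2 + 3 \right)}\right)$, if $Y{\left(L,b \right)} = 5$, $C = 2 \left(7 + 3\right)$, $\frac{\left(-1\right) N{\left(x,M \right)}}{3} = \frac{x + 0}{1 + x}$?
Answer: $12434$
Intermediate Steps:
$N{\left(x,M \right)} = - \frac{3 x}{1 + x}$ ($N{\left(x,M \right)} = - 3 \frac{x + 0}{1 + x} = - 3 \frac{x}{1 + x} = - \frac{3 x}{1 + x}$)
$C = 20$ ($C = 2 \cdot 10 = 20$)
$C \left(N{\left(-11,-9 \right)} + Y^{4}{\left(-5,2 + 3 \right)}\right) = 20 \left(\left(-3\right) \left(-11\right) \frac{1}{1 - 11} + 5^{4}\right) = 20 \left(\left(-3\right) \left(-11\right) \frac{1}{-10} + 625\right) = 20 \left(\left(-3\right) \left(-11\right) \left(- \frac{1}{10}\right) + 625\right) = 20 \left(- \frac{33}{10} + 625\right) = 20 \cdot \frac{6217}{10} = 12434$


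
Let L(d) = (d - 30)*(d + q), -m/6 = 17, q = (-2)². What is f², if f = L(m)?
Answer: 167340096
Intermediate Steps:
q = 4
m = -102 (m = -6*17 = -102)
L(d) = (-30 + d)*(4 + d) (L(d) = (d - 30)*(d + 4) = (-30 + d)*(4 + d))
f = 12936 (f = -120 + (-102)² - 26*(-102) = -120 + 10404 + 2652 = 12936)
f² = 12936² = 167340096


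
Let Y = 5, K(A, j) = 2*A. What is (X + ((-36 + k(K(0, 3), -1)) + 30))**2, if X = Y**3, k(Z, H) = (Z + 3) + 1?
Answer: 15129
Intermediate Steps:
k(Z, H) = 4 + Z (k(Z, H) = (3 + Z) + 1 = 4 + Z)
X = 125 (X = 5**3 = 125)
(X + ((-36 + k(K(0, 3), -1)) + 30))**2 = (125 + ((-36 + (4 + 2*0)) + 30))**2 = (125 + ((-36 + (4 + 0)) + 30))**2 = (125 + ((-36 + 4) + 30))**2 = (125 + (-32 + 30))**2 = (125 - 2)**2 = 123**2 = 15129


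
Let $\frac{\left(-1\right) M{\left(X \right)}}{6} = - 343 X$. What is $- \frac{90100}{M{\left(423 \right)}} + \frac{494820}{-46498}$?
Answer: $- \frac{108736775920}{10119522483} \approx -10.745$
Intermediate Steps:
$M{\left(X \right)} = 2058 X$ ($M{\left(X \right)} = - 6 \left(- 343 X\right) = 2058 X$)
$- \frac{90100}{M{\left(423 \right)}} + \frac{494820}{-46498} = - \frac{90100}{2058 \cdot 423} + \frac{494820}{-46498} = - \frac{90100}{870534} + 494820 \left(- \frac{1}{46498}\right) = \left(-90100\right) \frac{1}{870534} - \frac{247410}{23249} = - \frac{45050}{435267} - \frac{247410}{23249} = - \frac{108736775920}{10119522483}$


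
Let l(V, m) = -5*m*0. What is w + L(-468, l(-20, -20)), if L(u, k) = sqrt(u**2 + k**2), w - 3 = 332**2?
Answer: 110695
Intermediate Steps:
l(V, m) = 0
w = 110227 (w = 3 + 332**2 = 3 + 110224 = 110227)
L(u, k) = sqrt(k**2 + u**2)
w + L(-468, l(-20, -20)) = 110227 + sqrt(0**2 + (-468)**2) = 110227 + sqrt(0 + 219024) = 110227 + sqrt(219024) = 110227 + 468 = 110695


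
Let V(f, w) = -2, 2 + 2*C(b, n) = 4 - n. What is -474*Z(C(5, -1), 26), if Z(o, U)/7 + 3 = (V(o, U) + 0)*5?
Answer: 43134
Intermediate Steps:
C(b, n) = 1 - n/2 (C(b, n) = -1 + (4 - n)/2 = -1 + (2 - n/2) = 1 - n/2)
Z(o, U) = -91 (Z(o, U) = -21 + 7*((-2 + 0)*5) = -21 + 7*(-2*5) = -21 + 7*(-10) = -21 - 70 = -91)
-474*Z(C(5, -1), 26) = -474*(-91) = 43134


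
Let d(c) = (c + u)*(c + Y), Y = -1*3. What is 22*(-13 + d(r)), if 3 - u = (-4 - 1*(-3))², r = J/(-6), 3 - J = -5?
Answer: -3146/9 ≈ -349.56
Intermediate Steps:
J = 8 (J = 3 - 1*(-5) = 3 + 5 = 8)
r = -4/3 (r = 8/(-6) = 8*(-⅙) = -4/3 ≈ -1.3333)
u = 2 (u = 3 - (-4 - 1*(-3))² = 3 - (-4 + 3)² = 3 - 1*(-1)² = 3 - 1*1 = 3 - 1 = 2)
Y = -3
d(c) = (-3 + c)*(2 + c) (d(c) = (c + 2)*(c - 3) = (2 + c)*(-3 + c) = (-3 + c)*(2 + c))
22*(-13 + d(r)) = 22*(-13 + (-6 + (-4/3)² - 1*(-4/3))) = 22*(-13 + (-6 + 16/9 + 4/3)) = 22*(-13 - 26/9) = 22*(-143/9) = -3146/9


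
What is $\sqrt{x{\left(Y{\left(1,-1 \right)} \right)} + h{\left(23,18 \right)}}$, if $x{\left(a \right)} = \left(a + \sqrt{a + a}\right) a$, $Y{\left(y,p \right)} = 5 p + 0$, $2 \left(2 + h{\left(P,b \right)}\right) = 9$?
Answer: $\frac{\sqrt{110 - 20 i \sqrt{10}}}{2} \approx 5.4416 - 1.4528 i$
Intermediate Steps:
$h{\left(P,b \right)} = \frac{5}{2}$ ($h{\left(P,b \right)} = -2 + \frac{1}{2} \cdot 9 = -2 + \frac{9}{2} = \frac{5}{2}$)
$Y{\left(y,p \right)} = 5 p$
$x{\left(a \right)} = a \left(a + \sqrt{2} \sqrt{a}\right)$ ($x{\left(a \right)} = \left(a + \sqrt{2 a}\right) a = \left(a + \sqrt{2} \sqrt{a}\right) a = a \left(a + \sqrt{2} \sqrt{a}\right)$)
$\sqrt{x{\left(Y{\left(1,-1 \right)} \right)} + h{\left(23,18 \right)}} = \sqrt{\left(\left(5 \left(-1\right)\right)^{2} + \sqrt{2} \left(5 \left(-1\right)\right)^{\frac{3}{2}}\right) + \frac{5}{2}} = \sqrt{\left(\left(-5\right)^{2} + \sqrt{2} \left(-5\right)^{\frac{3}{2}}\right) + \frac{5}{2}} = \sqrt{\left(25 + \sqrt{2} \left(- 5 i \sqrt{5}\right)\right) + \frac{5}{2}} = \sqrt{\left(25 - 5 i \sqrt{10}\right) + \frac{5}{2}} = \sqrt{\frac{55}{2} - 5 i \sqrt{10}}$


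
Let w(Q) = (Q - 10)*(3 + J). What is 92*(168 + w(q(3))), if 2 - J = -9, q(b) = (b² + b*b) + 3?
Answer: 29624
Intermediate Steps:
q(b) = 3 + 2*b² (q(b) = (b² + b²) + 3 = 2*b² + 3 = 3 + 2*b²)
J = 11 (J = 2 - 1*(-9) = 2 + 9 = 11)
w(Q) = -140 + 14*Q (w(Q) = (Q - 10)*(3 + 11) = (-10 + Q)*14 = -140 + 14*Q)
92*(168 + w(q(3))) = 92*(168 + (-140 + 14*(3 + 2*3²))) = 92*(168 + (-140 + 14*(3 + 2*9))) = 92*(168 + (-140 + 14*(3 + 18))) = 92*(168 + (-140 + 14*21)) = 92*(168 + (-140 + 294)) = 92*(168 + 154) = 92*322 = 29624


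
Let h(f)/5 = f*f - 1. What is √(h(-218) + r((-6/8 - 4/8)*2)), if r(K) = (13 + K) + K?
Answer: √237623 ≈ 487.47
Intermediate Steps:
h(f) = -5 + 5*f² (h(f) = 5*(f*f - 1) = 5*(f² - 1) = 5*(-1 + f²) = -5 + 5*f²)
r(K) = 13 + 2*K
√(h(-218) + r((-6/8 - 4/8)*2)) = √((-5 + 5*(-218)²) + (13 + 2*((-6/8 - 4/8)*2))) = √((-5 + 5*47524) + (13 + 2*((-6*⅛ - 4*⅛)*2))) = √((-5 + 237620) + (13 + 2*((-¾ - ½)*2))) = √(237615 + (13 + 2*(-5/4*2))) = √(237615 + (13 + 2*(-5/2))) = √(237615 + (13 - 5)) = √(237615 + 8) = √237623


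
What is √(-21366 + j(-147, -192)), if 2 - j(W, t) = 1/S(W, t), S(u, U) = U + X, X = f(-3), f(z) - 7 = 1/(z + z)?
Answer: I*√26370027178/1111 ≈ 146.16*I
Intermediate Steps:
f(z) = 7 + 1/(2*z) (f(z) = 7 + 1/(z + z) = 7 + 1/(2*z))
X = 41/6 (X = 7 + (½)/(-3) = 7 + (½)*(-⅓) = 7 - ⅙ = 41/6 ≈ 6.8333)
S(u, U) = 41/6 + U (S(u, U) = U + 41/6 = 41/6 + U)
j(W, t) = 2 - 1/(41/6 + t)
√(-21366 + j(-147, -192)) = √(-21366 + 4*(19 + 3*(-192))/(41 + 6*(-192))) = √(-21366 + 4*(19 - 576)/(41 - 1152)) = √(-21366 + 4*(-557)/(-1111)) = √(-21366 + 4*(-1/1111)*(-557)) = √(-21366 + 2228/1111) = √(-23735398/1111) = I*√26370027178/1111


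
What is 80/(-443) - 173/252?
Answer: -96799/111636 ≈ -0.86709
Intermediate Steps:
80/(-443) - 173/252 = 80*(-1/443) - 173*1/252 = -80/443 - 173/252 = -96799/111636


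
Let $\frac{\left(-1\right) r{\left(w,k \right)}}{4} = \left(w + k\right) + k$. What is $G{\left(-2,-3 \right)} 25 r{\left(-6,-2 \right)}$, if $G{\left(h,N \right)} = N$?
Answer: $-3000$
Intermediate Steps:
$r{\left(w,k \right)} = - 8 k - 4 w$ ($r{\left(w,k \right)} = - 4 \left(\left(w + k\right) + k\right) = - 4 \left(\left(k + w\right) + k\right) = - 4 \left(w + 2 k\right) = - 8 k - 4 w$)
$G{\left(-2,-3 \right)} 25 r{\left(-6,-2 \right)} = \left(-3\right) 25 \left(\left(-8\right) \left(-2\right) - -24\right) = - 75 \left(16 + 24\right) = \left(-75\right) 40 = -3000$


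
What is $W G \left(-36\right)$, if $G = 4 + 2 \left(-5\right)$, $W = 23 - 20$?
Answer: $648$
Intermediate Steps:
$W = 3$
$G = -6$ ($G = 4 - 10 = -6$)
$W G \left(-36\right) = 3 \left(-6\right) \left(-36\right) = \left(-18\right) \left(-36\right) = 648$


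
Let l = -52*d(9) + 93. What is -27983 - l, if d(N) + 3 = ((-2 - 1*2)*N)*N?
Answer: -45080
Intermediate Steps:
d(N) = -3 - 4*N² (d(N) = -3 + ((-2 - 1*2)*N)*N = -3 + ((-2 - 2)*N)*N = -3 + (-4*N)*N = -3 - 4*N²)
l = 17097 (l = -52*(-3 - 4*9²) + 93 = -52*(-3 - 4*81) + 93 = -52*(-3 - 324) + 93 = -52*(-327) + 93 = 17004 + 93 = 17097)
-27983 - l = -27983 - 1*17097 = -27983 - 17097 = -45080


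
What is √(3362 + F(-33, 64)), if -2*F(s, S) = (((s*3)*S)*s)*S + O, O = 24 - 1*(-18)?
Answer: 5*I*√267499 ≈ 2586.0*I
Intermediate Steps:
O = 42 (O = 24 + 18 = 42)
F(s, S) = -21 - 3*S²*s²/2 (F(s, S) = -((((s*3)*S)*s)*S + 42)/2 = -((((3*s)*S)*s)*S + 42)/2 = -(((3*S*s)*s)*S + 42)/2 = -((3*S*s²)*S + 42)/2 = -(3*S²*s² + 42)/2 = -(42 + 3*S²*s²)/2 = -21 - 3*S²*s²/2)
√(3362 + F(-33, 64)) = √(3362 + (-21 - 3/2*64²*(-33)²)) = √(3362 + (-21 - 3/2*4096*1089)) = √(3362 + (-21 - 6690816)) = √(3362 - 6690837) = √(-6687475) = 5*I*√267499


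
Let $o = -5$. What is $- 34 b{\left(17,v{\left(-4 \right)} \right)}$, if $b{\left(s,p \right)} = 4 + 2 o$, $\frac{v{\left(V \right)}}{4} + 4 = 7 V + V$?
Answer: $204$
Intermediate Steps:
$v{\left(V \right)} = -16 + 32 V$ ($v{\left(V \right)} = -16 + 4 \left(7 V + V\right) = -16 + 4 \cdot 8 V = -16 + 32 V$)
$b{\left(s,p \right)} = -6$ ($b{\left(s,p \right)} = 4 + 2 \left(-5\right) = 4 - 10 = -6$)
$- 34 b{\left(17,v{\left(-4 \right)} \right)} = \left(-34\right) \left(-6\right) = 204$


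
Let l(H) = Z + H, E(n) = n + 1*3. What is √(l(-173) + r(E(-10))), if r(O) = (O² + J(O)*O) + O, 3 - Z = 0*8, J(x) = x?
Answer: I*√79 ≈ 8.8882*I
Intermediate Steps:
Z = 3 (Z = 3 - 0*8 = 3 - 1*0 = 3 + 0 = 3)
E(n) = 3 + n (E(n) = n + 3 = 3 + n)
l(H) = 3 + H
r(O) = O + 2*O² (r(O) = (O² + O*O) + O = (O² + O²) + O = 2*O² + O = O + 2*O²)
√(l(-173) + r(E(-10))) = √((3 - 173) + (3 - 10)*(1 + 2*(3 - 10))) = √(-170 - 7*(1 + 2*(-7))) = √(-170 - 7*(1 - 14)) = √(-170 - 7*(-13)) = √(-170 + 91) = √(-79) = I*√79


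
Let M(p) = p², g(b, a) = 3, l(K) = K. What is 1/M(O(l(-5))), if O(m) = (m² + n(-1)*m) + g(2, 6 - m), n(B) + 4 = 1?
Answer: 1/1849 ≈ 0.00054083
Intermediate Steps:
n(B) = -3 (n(B) = -4 + 1 = -3)
O(m) = 3 + m² - 3*m (O(m) = (m² - 3*m) + 3 = 3 + m² - 3*m)
1/M(O(l(-5))) = 1/((3 + (-5)² - 3*(-5))²) = 1/((3 + 25 + 15)²) = 1/(43²) = 1/1849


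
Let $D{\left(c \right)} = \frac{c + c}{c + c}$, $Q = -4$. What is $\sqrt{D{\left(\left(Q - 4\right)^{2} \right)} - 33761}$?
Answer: $4 i \sqrt{2110} \approx 183.74 i$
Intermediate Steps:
$D{\left(c \right)} = 1$ ($D{\left(c \right)} = \frac{2 c}{2 c} = 2 c \frac{1}{2 c} = 1$)
$\sqrt{D{\left(\left(Q - 4\right)^{2} \right)} - 33761} = \sqrt{1 - 33761} = \sqrt{-33760} = 4 i \sqrt{2110}$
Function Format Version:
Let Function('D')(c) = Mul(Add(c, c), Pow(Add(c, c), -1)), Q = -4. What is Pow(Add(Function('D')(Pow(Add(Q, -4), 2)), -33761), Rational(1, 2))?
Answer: Mul(4, I, Pow(2110, Rational(1, 2))) ≈ Mul(183.74, I)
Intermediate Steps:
Function('D')(c) = 1 (Function('D')(c) = Mul(Mul(2, c), Pow(Mul(2, c), -1)) = Mul(Mul(2, c), Mul(Rational(1, 2), Pow(c, -1))) = 1)
Pow(Add(Function('D')(Pow(Add(Q, -4), 2)), -33761), Rational(1, 2)) = Pow(Add(1, -33761), Rational(1, 2)) = Pow(-33760, Rational(1, 2)) = Mul(4, I, Pow(2110, Rational(1, 2)))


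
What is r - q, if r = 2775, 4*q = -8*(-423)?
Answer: 1929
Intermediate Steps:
q = 846 (q = (-8*(-423))/4 = (1/4)*3384 = 846)
r - q = 2775 - 1*846 = 2775 - 846 = 1929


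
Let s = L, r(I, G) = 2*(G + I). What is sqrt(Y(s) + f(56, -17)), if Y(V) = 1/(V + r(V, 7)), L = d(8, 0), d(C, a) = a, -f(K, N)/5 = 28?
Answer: I*sqrt(27426)/14 ≈ 11.829*I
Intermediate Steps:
r(I, G) = 2*G + 2*I
f(K, N) = -140 (f(K, N) = -5*28 = -140)
L = 0
s = 0
Y(V) = 1/(14 + 3*V) (Y(V) = 1/(V + (2*7 + 2*V)) = 1/(V + (14 + 2*V)) = 1/(14 + 3*V))
sqrt(Y(s) + f(56, -17)) = sqrt(1/(14 + 3*0) - 140) = sqrt(1/(14 + 0) - 140) = sqrt(1/14 - 140) = sqrt(-1959/14) = I*sqrt(27426)/14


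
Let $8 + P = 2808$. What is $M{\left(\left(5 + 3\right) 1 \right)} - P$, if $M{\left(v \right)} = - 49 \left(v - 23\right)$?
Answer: $-2065$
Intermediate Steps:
$P = 2800$ ($P = -8 + 2808 = 2800$)
$M{\left(v \right)} = 1127 - 49 v$ ($M{\left(v \right)} = - 49 \left(-23 + v\right) = 1127 - 49 v$)
$M{\left(\left(5 + 3\right) 1 \right)} - P = \left(1127 - 49 \left(5 + 3\right) 1\right) - 2800 = \left(1127 - 49 \cdot 8 \cdot 1\right) - 2800 = \left(1127 - 392\right) - 2800 = 735 - 2800 = -2065$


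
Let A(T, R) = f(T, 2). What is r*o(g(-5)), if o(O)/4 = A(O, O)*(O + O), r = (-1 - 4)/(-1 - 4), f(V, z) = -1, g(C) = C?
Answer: 40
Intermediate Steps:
A(T, R) = -1
r = 1 (r = -5/(-5) = -5*(-⅕) = 1)
o(O) = -8*O (o(O) = 4*(-(O + O)) = 4*(-2*O) = -8*O)
r*o(g(-5)) = 1*(-8*(-5)) = 1*40 = 40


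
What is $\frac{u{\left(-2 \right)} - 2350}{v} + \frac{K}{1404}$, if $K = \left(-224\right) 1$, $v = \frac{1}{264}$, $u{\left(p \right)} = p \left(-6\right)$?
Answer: $- \frac{216648488}{351} \approx -6.1723 \cdot 10^{5}$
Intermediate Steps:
$u{\left(p \right)} = - 6 p$
$v = \frac{1}{264} \approx 0.0037879$
$K = -224$
$\frac{u{\left(-2 \right)} - 2350}{v} + \frac{K}{1404} = \left(\left(-6\right) \left(-2\right) - 2350\right) \frac{1}{\frac{1}{264}} - \frac{224}{1404} = \left(12 - 2350\right) 264 - \frac{56}{351} = \left(-2338\right) 264 - \frac{56}{351} = -617232 - \frac{56}{351} = - \frac{216648488}{351}$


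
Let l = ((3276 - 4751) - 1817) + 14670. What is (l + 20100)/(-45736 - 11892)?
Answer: -15739/28814 ≈ -0.54623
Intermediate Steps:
l = 11378 (l = (-1475 - 1817) + 14670 = -3292 + 14670 = 11378)
(l + 20100)/(-45736 - 11892) = (11378 + 20100)/(-45736 - 11892) = 31478/(-57628) = 31478*(-1/57628) = -15739/28814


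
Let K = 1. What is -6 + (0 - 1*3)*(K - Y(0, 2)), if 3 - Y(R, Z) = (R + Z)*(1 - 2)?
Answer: 6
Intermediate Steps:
Y(R, Z) = 3 + R + Z (Y(R, Z) = 3 - (R + Z)*(1 - 2) = 3 - (R + Z)*(-1) = 3 - (-R - Z) = 3 + (R + Z) = 3 + R + Z)
-6 + (0 - 1*3)*(K - Y(0, 2)) = -6 + (0 - 1*3)*(1 - (3 + 0 + 2)) = -6 + (0 - 3)*(1 - 1*5) = -6 - 3*(1 - 5) = -6 - 3*(-4) = -6 + 12 = 6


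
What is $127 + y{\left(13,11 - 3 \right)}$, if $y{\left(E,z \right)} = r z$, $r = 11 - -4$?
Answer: $247$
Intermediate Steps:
$r = 15$ ($r = 11 + 4 = 15$)
$y{\left(E,z \right)} = 15 z$
$127 + y{\left(13,11 - 3 \right)} = 127 + 15 \left(11 - 3\right) = 127 + 15 \cdot 8 = 127 + 120 = 247$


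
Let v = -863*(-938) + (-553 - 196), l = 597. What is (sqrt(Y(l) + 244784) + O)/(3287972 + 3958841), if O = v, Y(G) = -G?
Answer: 115535/1035259 + sqrt(244187)/7246813 ≈ 0.11167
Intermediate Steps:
v = 808745 (v = 809494 - 749 = 808745)
O = 808745
(sqrt(Y(l) + 244784) + O)/(3287972 + 3958841) = (sqrt(-1*597 + 244784) + 808745)/(3287972 + 3958841) = (sqrt(-597 + 244784) + 808745)/7246813 = (sqrt(244187) + 808745)*(1/7246813) = (808745 + sqrt(244187))*(1/7246813) = 115535/1035259 + sqrt(244187)/7246813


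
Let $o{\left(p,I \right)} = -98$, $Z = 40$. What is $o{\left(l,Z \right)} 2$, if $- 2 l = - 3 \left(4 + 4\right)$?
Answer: $-196$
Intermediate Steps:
$l = 12$ ($l = - \frac{\left(-3\right) \left(4 + 4\right)}{2} = - \frac{\left(-3\right) 8}{2} = \left(- \frac{1}{2}\right) \left(-24\right) = 12$)
$o{\left(l,Z \right)} 2 = \left(-98\right) 2 = -196$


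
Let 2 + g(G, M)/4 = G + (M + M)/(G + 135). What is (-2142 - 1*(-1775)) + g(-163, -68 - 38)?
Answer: -6977/7 ≈ -996.71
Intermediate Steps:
g(G, M) = -8 + 4*G + 8*M/(135 + G) (g(G, M) = -8 + 4*(G + (M + M)/(G + 135)) = -8 + 4*(G + (2*M)/(135 + G)) = -8 + 4*(G + 2*M/(135 + G)) = -8 + (4*G + 8*M/(135 + G)) = -8 + 4*G + 8*M/(135 + G))
(-2142 - 1*(-1775)) + g(-163, -68 - 38) = (-2142 - 1*(-1775)) + 4*(-270 + (-163)² + 2*(-68 - 38) + 133*(-163))/(135 - 163) = (-2142 + 1775) + 4*(-270 + 26569 + 2*(-106) - 21679)/(-28) = -367 + 4*(-1/28)*(-270 + 26569 - 212 - 21679) = -367 + 4*(-1/28)*4408 = -367 - 4408/7 = -6977/7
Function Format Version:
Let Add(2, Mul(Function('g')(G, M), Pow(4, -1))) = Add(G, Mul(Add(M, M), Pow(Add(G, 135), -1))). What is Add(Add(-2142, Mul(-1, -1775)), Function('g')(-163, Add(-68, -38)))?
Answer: Rational(-6977, 7) ≈ -996.71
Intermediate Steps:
Function('g')(G, M) = Add(-8, Mul(4, G), Mul(8, M, Pow(Add(135, G), -1))) (Function('g')(G, M) = Add(-8, Mul(4, Add(G, Mul(Add(M, M), Pow(Add(G, 135), -1))))) = Add(-8, Mul(4, Add(G, Mul(Mul(2, M), Pow(Add(135, G), -1))))) = Add(-8, Mul(4, Add(G, Mul(2, M, Pow(Add(135, G), -1))))) = Add(-8, Add(Mul(4, G), Mul(8, M, Pow(Add(135, G), -1)))) = Add(-8, Mul(4, G), Mul(8, M, Pow(Add(135, G), -1))))
Add(Add(-2142, Mul(-1, -1775)), Function('g')(-163, Add(-68, -38))) = Add(Add(-2142, Mul(-1, -1775)), Mul(4, Pow(Add(135, -163), -1), Add(-270, Pow(-163, 2), Mul(2, Add(-68, -38)), Mul(133, -163)))) = Add(Add(-2142, 1775), Mul(4, Pow(-28, -1), Add(-270, 26569, Mul(2, -106), -21679))) = Add(-367, Mul(4, Rational(-1, 28), Add(-270, 26569, -212, -21679))) = Add(-367, Mul(4, Rational(-1, 28), 4408)) = Add(-367, Rational(-4408, 7)) = Rational(-6977, 7)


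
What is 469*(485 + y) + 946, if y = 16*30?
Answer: 453531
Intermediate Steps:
y = 480
469*(485 + y) + 946 = 469*(485 + 480) + 946 = 469*965 + 946 = 452585 + 946 = 453531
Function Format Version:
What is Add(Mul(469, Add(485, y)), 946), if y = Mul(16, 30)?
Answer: 453531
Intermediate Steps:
y = 480
Add(Mul(469, Add(485, y)), 946) = Add(Mul(469, Add(485, 480)), 946) = Add(Mul(469, 965), 946) = Add(452585, 946) = 453531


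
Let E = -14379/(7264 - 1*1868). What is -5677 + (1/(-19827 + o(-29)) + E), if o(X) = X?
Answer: -152134047393/26785744 ≈ -5679.7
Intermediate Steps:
E = -14379/5396 (E = -14379/(7264 - 1868) = -14379/5396 ≈ -2.6648)
-5677 + (1/(-19827 + o(-29)) + E) = -5677 + (1/(-19827 - 29) - 14379/5396) = -5677 + (1/(-19856) - 14379/5396) = -5677 + (-1/19856 - 14379/5396) = -5677 - 71378705/26785744 = -152134047393/26785744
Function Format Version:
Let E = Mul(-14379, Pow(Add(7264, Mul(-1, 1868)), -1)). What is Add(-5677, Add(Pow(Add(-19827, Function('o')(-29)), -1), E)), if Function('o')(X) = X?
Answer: Rational(-152134047393, 26785744) ≈ -5679.7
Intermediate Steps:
E = Rational(-14379, 5396) (E = Mul(-14379, Pow(Add(7264, -1868), -1)) = Mul(-14379, Pow(5396, -1)) = Mul(-14379, Rational(1, 5396)) = Rational(-14379, 5396) ≈ -2.6648)
Add(-5677, Add(Pow(Add(-19827, Function('o')(-29)), -1), E)) = Add(-5677, Add(Pow(Add(-19827, -29), -1), Rational(-14379, 5396))) = Add(-5677, Add(Pow(-19856, -1), Rational(-14379, 5396))) = Add(-5677, Add(Rational(-1, 19856), Rational(-14379, 5396))) = Add(-5677, Rational(-71378705, 26785744)) = Rational(-152134047393, 26785744)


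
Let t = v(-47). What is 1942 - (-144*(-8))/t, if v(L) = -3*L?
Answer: 90890/47 ≈ 1933.8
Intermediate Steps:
t = 141 (t = -3*(-47) = 141)
1942 - (-144*(-8))/t = 1942 - (-144*(-8))/141 = 1942 - 1152/141 = 1942 - 1*384/47 = 1942 - 384/47 = 90890/47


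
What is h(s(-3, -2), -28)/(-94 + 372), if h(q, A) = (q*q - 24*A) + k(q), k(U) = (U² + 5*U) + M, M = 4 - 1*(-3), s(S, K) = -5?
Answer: 352/139 ≈ 2.5324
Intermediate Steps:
M = 7 (M = 4 + 3 = 7)
k(U) = 7 + U² + 5*U (k(U) = (U² + 5*U) + 7 = 7 + U² + 5*U)
h(q, A) = 7 - 24*A + 2*q² + 5*q (h(q, A) = (q*q - 24*A) + (7 + q² + 5*q) = (q² - 24*A) + (7 + q² + 5*q) = 7 - 24*A + 2*q² + 5*q)
h(s(-3, -2), -28)/(-94 + 372) = (7 - 24*(-28) + 2*(-5)² + 5*(-5))/(-94 + 372) = (7 + 672 + 2*25 - 25)/278 = (7 + 672 + 50 - 25)*(1/278) = 704*(1/278) = 352/139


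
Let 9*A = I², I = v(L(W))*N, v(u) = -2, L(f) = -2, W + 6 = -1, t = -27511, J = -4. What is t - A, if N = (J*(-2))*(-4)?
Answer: -251695/9 ≈ -27966.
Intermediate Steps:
W = -7 (W = -6 - 1 = -7)
N = -32 (N = -4*(-2)*(-4) = 8*(-4) = -32)
I = 64 (I = -2*(-32) = 64)
A = 4096/9 (A = (⅑)*64² = (⅑)*4096 = 4096/9 ≈ 455.11)
t - A = -27511 - 1*4096/9 = -27511 - 4096/9 = -251695/9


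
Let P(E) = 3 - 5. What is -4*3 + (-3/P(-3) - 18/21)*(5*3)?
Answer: -33/14 ≈ -2.3571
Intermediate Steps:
P(E) = -2
-4*3 + (-3/P(-3) - 18/21)*(5*3) = -4*3 + (-3/(-2) - 18/21)*(5*3) = -12 + (-3*(-½) - 18*1/21)*15 = -12 + (3/2 - 6/7)*15 = -12 + (9/14)*15 = -12 + 135/14 = -33/14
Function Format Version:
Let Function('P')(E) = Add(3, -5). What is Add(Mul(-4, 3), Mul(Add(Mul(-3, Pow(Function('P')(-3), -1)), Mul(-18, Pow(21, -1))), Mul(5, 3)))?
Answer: Rational(-33, 14) ≈ -2.3571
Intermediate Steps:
Function('P')(E) = -2
Add(Mul(-4, 3), Mul(Add(Mul(-3, Pow(Function('P')(-3), -1)), Mul(-18, Pow(21, -1))), Mul(5, 3))) = Add(Mul(-4, 3), Mul(Add(Mul(-3, Pow(-2, -1)), Mul(-18, Pow(21, -1))), Mul(5, 3))) = Add(-12, Mul(Add(Mul(-3, Rational(-1, 2)), Mul(-18, Rational(1, 21))), 15)) = Add(-12, Mul(Add(Rational(3, 2), Rational(-6, 7)), 15)) = Add(-12, Mul(Rational(9, 14), 15)) = Add(-12, Rational(135, 14)) = Rational(-33, 14)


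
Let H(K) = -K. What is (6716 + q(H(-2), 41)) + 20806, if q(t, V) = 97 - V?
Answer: 27578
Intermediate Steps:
(6716 + q(H(-2), 41)) + 20806 = (6716 + (97 - 1*41)) + 20806 = (6716 + (97 - 41)) + 20806 = (6716 + 56) + 20806 = 6772 + 20806 = 27578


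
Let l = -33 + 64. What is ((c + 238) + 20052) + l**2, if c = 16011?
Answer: 37262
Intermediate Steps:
l = 31
((c + 238) + 20052) + l**2 = ((16011 + 238) + 20052) + 31**2 = (16249 + 20052) + 961 = 36301 + 961 = 37262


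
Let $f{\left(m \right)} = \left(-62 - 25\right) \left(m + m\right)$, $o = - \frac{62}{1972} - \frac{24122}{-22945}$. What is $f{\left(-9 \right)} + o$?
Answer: $\frac{35451896817}{22623770} \approx 1567.0$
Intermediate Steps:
$o = \frac{23072997}{22623770}$ ($o = \left(-62\right) \frac{1}{1972} - - \frac{24122}{22945} = - \frac{31}{986} + \frac{24122}{22945} = \frac{23072997}{22623770} \approx 1.0199$)
$f{\left(m \right)} = - 174 m$ ($f{\left(m \right)} = - 87 \cdot 2 m = - 174 m$)
$f{\left(-9 \right)} + o = \left(-174\right) \left(-9\right) + \frac{23072997}{22623770} = 1566 + \frac{23072997}{22623770} = \frac{35451896817}{22623770}$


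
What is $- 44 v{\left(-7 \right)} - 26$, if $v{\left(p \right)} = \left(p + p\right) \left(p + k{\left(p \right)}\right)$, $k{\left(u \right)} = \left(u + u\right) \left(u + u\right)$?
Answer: $116398$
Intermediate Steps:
$k{\left(u \right)} = 4 u^{2}$ ($k{\left(u \right)} = 2 u 2 u = 4 u^{2}$)
$v{\left(p \right)} = 2 p \left(p + 4 p^{2}\right)$ ($v{\left(p \right)} = \left(p + p\right) \left(p + 4 p^{2}\right) = 2 p \left(p + 4 p^{2}\right)$)
$- 44 v{\left(-7 \right)} - 26 = - 44 \left(-7\right)^{2} \left(2 + 8 \left(-7\right)\right) - 26 = - 44 \cdot 49 \left(2 - 56\right) - 26 = - 44 \cdot 49 \left(-54\right) - 26 = \left(-44\right) \left(-2646\right) - 26 = 116424 - 26 = 116398$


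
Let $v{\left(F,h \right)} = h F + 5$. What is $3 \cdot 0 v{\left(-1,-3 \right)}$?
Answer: $0$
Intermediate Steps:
$v{\left(F,h \right)} = 5 + F h$ ($v{\left(F,h \right)} = F h + 5 = 5 + F h$)
$3 \cdot 0 v{\left(-1,-3 \right)} = 3 \cdot 0 \left(5 - -3\right) = 0 \left(5 + 3\right) = 0 \cdot 8 = 0$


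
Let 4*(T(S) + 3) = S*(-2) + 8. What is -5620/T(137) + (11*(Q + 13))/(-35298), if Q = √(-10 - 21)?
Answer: 396729643/4906422 - 11*I*√31/35298 ≈ 80.859 - 0.0017351*I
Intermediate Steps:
Q = I*√31 (Q = √(-31) = I*√31 ≈ 5.5678*I)
T(S) = -1 - S/2 (T(S) = -3 + (S*(-2) + 8)/4 = -3 + (-2*S + 8)/4 = -3 + (8 - 2*S)/4 = -3 + (2 - S/2) = -1 - S/2)
-5620/T(137) + (11*(Q + 13))/(-35298) = -5620/(-1 - ½*137) + (11*(I*√31 + 13))/(-35298) = -5620/(-1 - 137/2) + (11*(13 + I*√31))*(-1/35298) = -5620/(-139/2) + (143 + 11*I*√31)*(-1/35298) = -5620*(-2/139) + (-143/35298 - 11*I*√31/35298) = 11240/139 + (-143/35298 - 11*I*√31/35298) = 396729643/4906422 - 11*I*√31/35298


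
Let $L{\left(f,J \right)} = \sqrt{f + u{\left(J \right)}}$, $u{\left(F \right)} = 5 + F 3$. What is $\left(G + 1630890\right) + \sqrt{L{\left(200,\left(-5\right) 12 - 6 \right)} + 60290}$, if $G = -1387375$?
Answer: $243515 + \sqrt{60290 + \sqrt{7}} \approx 2.4376 \cdot 10^{5}$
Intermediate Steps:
$u{\left(F \right)} = 5 + 3 F$
$L{\left(f,J \right)} = \sqrt{5 + f + 3 J}$ ($L{\left(f,J \right)} = \sqrt{f + \left(5 + 3 J\right)} = \sqrt{5 + f + 3 J}$)
$\left(G + 1630890\right) + \sqrt{L{\left(200,\left(-5\right) 12 - 6 \right)} + 60290} = \left(-1387375 + 1630890\right) + \sqrt{\sqrt{5 + 200 + 3 \left(\left(-5\right) 12 - 6\right)} + 60290} = 243515 + \sqrt{\sqrt{5 + 200 + 3 \left(-60 - 6\right)} + 60290} = 243515 + \sqrt{\sqrt{5 + 200 + 3 \left(-66\right)} + 60290} = 243515 + \sqrt{\sqrt{5 + 200 - 198} + 60290} = 243515 + \sqrt{\sqrt{7} + 60290} = 243515 + \sqrt{60290 + \sqrt{7}}$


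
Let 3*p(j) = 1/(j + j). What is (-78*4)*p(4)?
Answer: -13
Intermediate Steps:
p(j) = 1/(6*j) (p(j) = 1/(3*(j + j)) = 1/(3*((2*j))) = (1/(2*j))/3 = 1/(6*j))
(-78*4)*p(4) = (-78*4)*((1/6)/4) = -52/4 = -312*1/24 = -13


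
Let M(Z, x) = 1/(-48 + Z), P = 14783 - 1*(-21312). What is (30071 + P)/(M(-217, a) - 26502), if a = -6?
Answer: -17533990/7023031 ≈ -2.4966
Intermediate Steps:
P = 36095 (P = 14783 + 21312 = 36095)
(30071 + P)/(M(-217, a) - 26502) = (30071 + 36095)/(1/(-48 - 217) - 26502) = 66166/(1/(-265) - 26502) = 66166/(-1/265 - 26502) = 66166/(-7023031/265) = 66166*(-265/7023031) = -17533990/7023031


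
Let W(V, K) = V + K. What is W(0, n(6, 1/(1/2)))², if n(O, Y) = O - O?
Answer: 0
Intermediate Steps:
n(O, Y) = 0
W(V, K) = K + V
W(0, n(6, 1/(1/2)))² = (0 + 0)² = 0² = 0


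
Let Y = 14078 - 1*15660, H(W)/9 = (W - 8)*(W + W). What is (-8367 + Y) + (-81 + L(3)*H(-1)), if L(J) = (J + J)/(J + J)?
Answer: -9868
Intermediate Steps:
L(J) = 1 (L(J) = (2*J)/((2*J)) = (2*J)*(1/(2*J)) = 1)
H(W) = 18*W*(-8 + W) (H(W) = 9*((W - 8)*(W + W)) = 9*((-8 + W)*(2*W)) = 9*(2*W*(-8 + W)) = 18*W*(-8 + W))
Y = -1582 (Y = 14078 - 15660 = -1582)
(-8367 + Y) + (-81 + L(3)*H(-1)) = (-8367 - 1582) + (-81 + 1*(18*(-1)*(-8 - 1))) = -9949 + (-81 + 1*(18*(-1)*(-9))) = -9949 + (-81 + 1*162) = -9949 + (-81 + 162) = -9949 + 81 = -9868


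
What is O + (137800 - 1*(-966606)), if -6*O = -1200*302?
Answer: 1164806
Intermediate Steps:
O = 60400 (O = -(-200)*302 = -⅙*(-362400) = 60400)
O + (137800 - 1*(-966606)) = 60400 + (137800 - 1*(-966606)) = 60400 + (137800 + 966606) = 60400 + 1104406 = 1164806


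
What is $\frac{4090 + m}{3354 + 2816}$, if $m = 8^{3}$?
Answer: $\frac{2301}{3085} \approx 0.74587$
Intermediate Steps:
$m = 512$
$\frac{4090 + m}{3354 + 2816} = \frac{4090 + 512}{3354 + 2816} = \frac{4602}{6170} = 4602 \cdot \frac{1}{6170} = \frac{2301}{3085}$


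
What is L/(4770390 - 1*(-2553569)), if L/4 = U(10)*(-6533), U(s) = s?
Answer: -261320/7323959 ≈ -0.035680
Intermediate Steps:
L = -261320 (L = 4*(10*(-6533)) = 4*(-65330) = -261320)
L/(4770390 - 1*(-2553569)) = -261320/(4770390 - 1*(-2553569)) = -261320/(4770390 + 2553569) = -261320/7323959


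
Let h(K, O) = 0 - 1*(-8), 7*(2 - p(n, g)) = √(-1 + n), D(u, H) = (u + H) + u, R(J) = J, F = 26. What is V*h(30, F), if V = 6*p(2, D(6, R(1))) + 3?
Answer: 792/7 ≈ 113.14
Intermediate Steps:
D(u, H) = H + 2*u (D(u, H) = (H + u) + u = H + 2*u)
p(n, g) = 2 - √(-1 + n)/7
h(K, O) = 8 (h(K, O) = 0 + 8 = 8)
V = 99/7 (V = 6*(2 - √(-1 + 2)/7) + 3 = 6*(2 - √1/7) + 3 = 6*(2 - ⅐*1) + 3 = 6*(2 - ⅐) + 3 = 6*(13/7) + 3 = 78/7 + 3 = 99/7 ≈ 14.143)
V*h(30, F) = (99/7)*8 = 792/7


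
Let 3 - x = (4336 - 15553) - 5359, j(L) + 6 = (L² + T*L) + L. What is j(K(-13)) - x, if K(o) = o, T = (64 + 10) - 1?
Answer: -17378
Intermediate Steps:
T = 73 (T = 74 - 1 = 73)
j(L) = -6 + L² + 74*L (j(L) = -6 + ((L² + 73*L) + L) = -6 + (L² + 74*L) = -6 + L² + 74*L)
x = 16579 (x = 3 - ((4336 - 15553) - 5359) = 3 - (-11217 - 5359) = 3 - 1*(-16576) = 3 + 16576 = 16579)
j(K(-13)) - x = (-6 + (-13)² + 74*(-13)) - 1*16579 = (-6 + 169 - 962) - 16579 = -799 - 16579 = -17378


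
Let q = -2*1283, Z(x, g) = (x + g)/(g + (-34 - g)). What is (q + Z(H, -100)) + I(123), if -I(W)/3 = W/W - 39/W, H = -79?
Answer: -3572521/1394 ≈ -2562.8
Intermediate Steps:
Z(x, g) = -g/34 - x/34 (Z(x, g) = (g + x)/(-34) = (g + x)*(-1/34) = -g/34 - x/34)
q = -2566
I(W) = -3 + 117/W (I(W) = -3*(W/W - 39/W) = -3*(1 - 39/W) = -3 + 117/W)
(q + Z(H, -100)) + I(123) = (-2566 + (-1/34*(-100) - 1/34*(-79))) + (-3 + 117/123) = (-2566 + (50/17 + 79/34)) + (-3 + 117*(1/123)) = (-2566 + 179/34) + (-3 + 39/41) = -87065/34 - 84/41 = -3572521/1394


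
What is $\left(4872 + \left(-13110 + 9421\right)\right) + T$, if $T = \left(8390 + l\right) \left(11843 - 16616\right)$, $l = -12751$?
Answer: $20816236$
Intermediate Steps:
$T = 20815053$ ($T = \left(8390 - 12751\right) \left(11843 - 16616\right) = \left(-4361\right) \left(-4773\right) = 20815053$)
$\left(4872 + \left(-13110 + 9421\right)\right) + T = \left(4872 + \left(-13110 + 9421\right)\right) + 20815053 = \left(4872 - 3689\right) + 20815053 = 1183 + 20815053 = 20816236$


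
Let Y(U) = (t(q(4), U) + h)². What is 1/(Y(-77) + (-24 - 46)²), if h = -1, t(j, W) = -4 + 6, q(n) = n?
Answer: 1/4901 ≈ 0.00020404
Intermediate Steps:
t(j, W) = 2
Y(U) = 1 (Y(U) = (2 - 1)² = 1² = 1)
1/(Y(-77) + (-24 - 46)²) = 1/(1 + (-24 - 46)²) = 1/(1 + (-70)²) = 1/(1 + 4900) = 1/4901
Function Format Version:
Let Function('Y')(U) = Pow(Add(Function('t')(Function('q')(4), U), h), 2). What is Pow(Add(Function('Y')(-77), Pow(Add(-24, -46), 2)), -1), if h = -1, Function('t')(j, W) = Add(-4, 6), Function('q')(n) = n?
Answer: Rational(1, 4901) ≈ 0.00020404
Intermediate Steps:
Function('t')(j, W) = 2
Function('Y')(U) = 1 (Function('Y')(U) = Pow(Add(2, -1), 2) = Pow(1, 2) = 1)
Pow(Add(Function('Y')(-77), Pow(Add(-24, -46), 2)), -1) = Pow(Add(1, Pow(Add(-24, -46), 2)), -1) = Pow(Add(1, Pow(-70, 2)), -1) = Pow(Add(1, 4900), -1) = Pow(4901, -1) = Rational(1, 4901)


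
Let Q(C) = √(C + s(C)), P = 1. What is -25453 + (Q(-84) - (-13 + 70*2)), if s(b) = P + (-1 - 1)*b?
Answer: -25580 + √85 ≈ -25571.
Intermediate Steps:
s(b) = 1 - 2*b (s(b) = 1 + (-1 - 1)*b = 1 - 2*b)
Q(C) = √(1 - C) (Q(C) = √(C + (1 - 2*C)) = √(1 - C))
-25453 + (Q(-84) - (-13 + 70*2)) = -25453 + (√(1 - 1*(-84)) - (-13 + 70*2)) = -25453 + (√(1 + 84) - (-13 + 140)) = -25453 + (√85 - 1*127) = -25453 + (√85 - 127) = -25453 + (-127 + √85) = -25580 + √85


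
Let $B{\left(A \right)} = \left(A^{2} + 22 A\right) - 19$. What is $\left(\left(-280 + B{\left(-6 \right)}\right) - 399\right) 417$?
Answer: $-331098$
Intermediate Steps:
$B{\left(A \right)} = -19 + A^{2} + 22 A$
$\left(\left(-280 + B{\left(-6 \right)}\right) - 399\right) 417 = \left(\left(-280 + \left(-19 + \left(-6\right)^{2} + 22 \left(-6\right)\right)\right) - 399\right) 417 = \left(\left(-280 - 115\right) - 399\right) 417 = \left(-395 - 399\right) 417 = \left(-794\right) 417 = -331098$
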